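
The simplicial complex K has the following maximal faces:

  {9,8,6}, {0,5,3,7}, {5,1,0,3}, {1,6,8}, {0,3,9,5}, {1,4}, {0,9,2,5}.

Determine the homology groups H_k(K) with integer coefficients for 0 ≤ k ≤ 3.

H_0 ≅ Z,  H_1 ≅ Z,  H_2 = 0,  H_3 = 0.

Order the vertices as 0 < 1 < 2 < 3 < 4 < 5 < 6 < 7 < 8 < 9. Listing each simplex with vertices in this order, K has dimension 3 with simplices:

  0-simplices (10): [0], [1], [2], [3], [4], [5], [6], [7], [8], [9]
  1-simplices (21): [0,1], [0,2], [0,3], [0,5], [0,7], [0,9], [1,3], [1,4], [1,5], [1,6], [1,8], [2,5], [2,9], [3,5], [3,7], [3,9], [5,7], [5,9], [6,8], [6,9], [8,9]
  2-simplices (15): [0,1,3], [0,1,5], [0,2,5], [0,2,9], [0,3,5], [0,3,7], [0,3,9], [0,5,7], [0,5,9], [1,3,5], [1,6,8], [2,5,9], [3,5,7], [3,5,9], [6,8,9]
  3-simplices (4): [0,1,3,5], [0,2,5,9], [0,3,5,7], [0,3,5,9]

giving chain groups C_0 ≅ Z^10, C_1 ≅ Z^21, C_2 ≅ Z^15, C_3 ≅ Z^4.

∂_1: C_1 → C_0 maps an edge to its endpoints' difference, ∂[p,q] = q − p. For instance
  ∂[2,9] = [9] − [2].
The 10×21 boundary matrix has rank 9 and Smith normal form diag(1,1,1,1,1,1,1,1,1).

Boundary ∂_2: C_2 → C_1 acts by ∂[p,q,r] = [q,r] − [p,r] + [p,q]. For instance
  ∂[0,2,9] = [2,9] − [0,9] + [0,2],
  ∂[0,3,9] = [3,9] − [0,9] + [0,3].
This gives a 21×15 integer matrix of rank 11; reducing to Smith normal form yields diagonal entries (1,1,1,1,1,1,1,1,1,1,1).

∂_3: C_3 → C_2 sends each 3-simplex σ to the alternating sum Σ_i (−1)^i (σ with its i-th vertex removed). For instance
  ∂[0,1,3,5] = [1,3,5] − [0,3,5] + [0,1,5] − [0,1,3],
  ∂[0,2,5,9] = [2,5,9] − [0,5,9] + [0,2,9] − [0,2,5].
This gives a 15×4 integer matrix of rank 4; reducing to Smith normal form yields diagonal entries (1,1,1,1).

Reading off H_k = ker ∂_k / im ∂_{k+1}:

  H_0: rank C_0 − rank ∂_1 = 10 − 9 = 1, and the invariant factors of ∂_1 are all 1, so H_0 ≅ Z.
  H_1: rank ker ∂_1 − rank ∂_2 = (21 − 9) − 11 = 1, and the invariant factors of ∂_2 are all 1, so H_1 ≅ Z.
  H_2: rank ker ∂_2 − rank ∂_3 = (15 − 11) − 4 = 0, and the invariant factors of ∂_3 are all 1, so H_2 ≅ 0.
  H_3: rank ker ∂_3 − rank ∂_4 = (4 − 4) − 0 = 0, and there is no ∂_4, so H_3 ≅ 0.

As a check, the Euler characteristic is 10 − 21 + 15 − 4 = 0, which agrees with 1 − 1 + 0 − 0 = 0.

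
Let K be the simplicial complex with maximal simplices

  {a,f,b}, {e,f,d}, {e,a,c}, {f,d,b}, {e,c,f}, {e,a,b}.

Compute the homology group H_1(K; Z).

H_1 = Z.

Order the vertices as a < b < c < d < e < f. Listing each simplex with vertices in this order, K has dimension 2 with simplices:

  0-simplices (6): a, b, c, d, e, f
  1-simplices (12): ab, ac, ae, af, bd, be, bf, ce, cf, de, df, ef
  2-simplices (6): abe, abf, ace, bdf, cef, def

so the chain groups are C_0 ≅ Z^6, C_1 ≅ Z^12, C_2 ≅ Z^6.

∂_1: C_1 → C_0 maps an edge to its endpoints' difference, ∂[p,q] = q − p. For instance
  ∂be = e − b.
The 6×12 boundary matrix has rank 5 and Smith normal form diag(1,1,1,1,1).

Boundary ∂_2: C_2 → C_1 sends each 2-simplex [p,q,r] to [q,r] − [p,r] + [p,q]. For instance
  ∂ace = ce − ae + ac,
  ∂abf = bf − af + ab.
This gives a 12×6 integer matrix of rank 6; reducing to Smith normal form yields diagonal entries (1,1,1,1,1,1).

Computing H_k = (kernel of ∂_k) / (image of ∂_{k+1}):

  H_1: rank ker ∂_1 − rank ∂_2 = (12 − 5) − 6 = 1, and the invariant factors of ∂_2 are all 1, so H_1 ≅ Z.

(K is a triangulation of the cylinder S^1 x I.)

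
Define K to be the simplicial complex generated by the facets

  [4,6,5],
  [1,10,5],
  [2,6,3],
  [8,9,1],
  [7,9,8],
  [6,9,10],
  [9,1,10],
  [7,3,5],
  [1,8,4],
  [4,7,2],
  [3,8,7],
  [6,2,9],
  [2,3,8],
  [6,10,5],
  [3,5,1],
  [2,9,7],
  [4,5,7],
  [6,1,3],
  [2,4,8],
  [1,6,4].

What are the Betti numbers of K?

b_0 = 1, b_1 = 1, b_2 = 0.

Order the vertices as 1 < 2 < 3 < 4 < 5 < 6 < 7 < 8 < 9 < 10. Listing each simplex with vertices in this order, K has dimension 2 with simplices:

  0-simplices (10): [1], [2], [3], [4], [5], [6], [7], [8], [9], [10]
  1-simplices (30): (30 of them)
  2-simplices (20): (20 of them)

Hence C_0 ≅ Z^10, C_1 ≅ Z^30, C_2 ≅ Z^20.

∂_1: C_1 → C_0 is given by ∂[p,q] = [q] − [p].
The resulting 10×30 matrix has rank 9, and its Smith normal form has invariant factors (1,1,1,1,1,1,1,1,1).

Boundary ∂_2: C_2 → C_1 acts by ∂[p,q,r] = [q,r] − [p,r] + [p,q]. For instance
  ∂[1,9,10] = [9,10] − [1,10] + [1,9],
  ∂[2,4,8] = [4,8] − [2,8] + [2,4].
This gives a 30×20 integer matrix of rank 20; reducing to Smith normal form yields diagonal entries (1,1,1,1,1,1,1,1,1,1,1,1,1,1,1,1,1,1,1,2).

From H_k ≅ ker(∂_k) / im(∂_{k+1}) we obtain:

  H_0: rank C_0 − rank ∂_1 = 10 − 9 = 1, and the invariant factors of ∂_1 are all 1, so H_0 ≅ Z.
  H_1: rank ker ∂_1 − rank ∂_2 = (30 − 9) − 20 = 1, and ∂_2 has invariant factor 2 > 1, so H_1 ≅ Z ⊕ Z/2Z.
  H_2: rank ker ∂_2 − rank ∂_3 = (20 − 20) − 0 = 0, and there is no ∂_3, so H_2 ≅ 0.

(K is a triangulation of the Klein bottle.)

Hence the Betti numbers are b_0 = 1, b_1 = 1, b_2 = 0.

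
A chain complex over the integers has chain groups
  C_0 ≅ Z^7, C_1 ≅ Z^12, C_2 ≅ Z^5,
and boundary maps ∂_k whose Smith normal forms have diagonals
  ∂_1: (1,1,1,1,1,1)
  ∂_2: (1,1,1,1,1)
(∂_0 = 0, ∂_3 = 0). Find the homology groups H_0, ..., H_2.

H_0 = Z,  H_1 = Z,  H_2 = 0.

H_0: b_0 = 7 − 0 − 6 = 1; torsion from ∂_1 factors > 1: none. So H_0 = Z.
H_1: b_1 = 12 − 6 − 5 = 1; torsion from ∂_2 factors > 1: none. So H_1 = Z.
H_2: b_2 = 5 − 5 − 0 = 0; torsion from ∂_3 factors > 1: none. So H_2 = 0.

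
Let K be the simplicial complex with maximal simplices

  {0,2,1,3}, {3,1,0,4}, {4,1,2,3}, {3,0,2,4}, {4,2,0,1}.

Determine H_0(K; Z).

K has 5 vertices, 10 edges, 10 triangles, 5 3-simplices.
rank ∂_0 = 0, rank ∂_1 = 4 ⇒ b_0 = 5 − 0 − 4 = 1; all invariant factors of ∂_1 are 1 so no torsion. So H_0 = Z.

H_0 = Z.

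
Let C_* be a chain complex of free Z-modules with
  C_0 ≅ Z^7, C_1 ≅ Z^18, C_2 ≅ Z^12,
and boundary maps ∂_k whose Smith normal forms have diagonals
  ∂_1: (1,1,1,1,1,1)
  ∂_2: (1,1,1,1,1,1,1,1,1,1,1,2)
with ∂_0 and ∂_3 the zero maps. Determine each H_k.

H_0 = Z,  H_1 = Z/2,  H_2 = 0.

H_0: b_0 = 7 − 0 − 6 = 1; torsion from ∂_1 factors > 1: none. So H_0 = Z.
H_1: b_1 = 18 − 6 − 12 = 0; torsion from ∂_2 factors > 1: [2]. So H_1 = Z/2.
H_2: b_2 = 12 − 12 − 0 = 0; torsion from ∂_3 factors > 1: none. So H_2 = 0.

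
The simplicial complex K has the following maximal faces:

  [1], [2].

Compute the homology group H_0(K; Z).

H_0 ≅ Z^2.

Take the total order 1 < 2 on the vertex set. Then K (dimension 0) consists of the simplices:

  0-simplices (2): [1], [2]

so the chain groups are C_0 ≅ Z^2.

Now H_k = ker ∂_k / im ∂_{k+1}, so:

  H_0: rank C_0 − rank ∂_1 = 2 − 0 = 2, and there is no ∂_1, so H_0 ≅ Z^2.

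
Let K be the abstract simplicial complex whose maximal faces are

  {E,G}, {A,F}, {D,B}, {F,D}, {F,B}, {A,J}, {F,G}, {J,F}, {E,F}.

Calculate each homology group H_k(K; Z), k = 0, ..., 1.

We work with the vertex ordering A < B < D < E < F < G < J. The simplices of K, each written with vertices in increasing order, are:

  0-simplices (7): A, B, D, E, F, G, J
  1-simplices (9): AF, AJ, BD, BF, DF, EF, EG, FG, FJ

Hence C_0 ≅ Z^7, C_1 ≅ Z^9.

∂_1: C_1 → C_0 is given by ∂[p,q] = [q] − [p]. For instance
  ∂AF = F − A.
The resulting 7×9 matrix has rank 6, and its Smith normal form has invariant factors (1,1,1,1,1,1).

Reading off H_k = ker ∂_k / im ∂_{k+1}:

  H_0: rank C_0 − rank ∂_1 = 7 − 6 = 1, and the invariant factors of ∂_1 are all 1, so H_0 ≅ Z.
  H_1: rank ker ∂_1 − rank ∂_2 = (9 − 6) − 0 = 3, and there is no ∂_2, so H_1 ≅ Z^3.

As a check, the Euler characteristic is 7 − 9 = -2, which agrees with 1 − 3 = -2.

H_0 ≅ Z,  H_1 ≅ Z^3.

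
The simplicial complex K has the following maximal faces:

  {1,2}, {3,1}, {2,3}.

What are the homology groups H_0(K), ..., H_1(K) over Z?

H_0 = Z,  H_1 = Z.

Fix the vertex order 1 < 2 < 3 and write every simplex with vertices in increasing order. Then dim K = 1 and the simplices of K are:

  0-simplices (3): [1], [2], [3]
  1-simplices (3): [1,2], [1,3], [2,3]

giving chain groups C_0 ≅ Z^3, C_1 ≅ Z^3.

The boundary map ∂_1: C_1 → C_0 maps an edge to its endpoints' difference, ∂[p,q] = q − p. For instance
  ∂[1,3] = [3] − [1].
This gives a 3×3 integer matrix of rank 2; reducing to Smith normal form yields diagonal entries (1,1).

From H_k ≅ ker(∂_k) / im(∂_{k+1}) we obtain:

  H_0: rank C_0 − rank ∂_1 = 3 − 2 = 1, and the invariant factors of ∂_1 are all 1, so H_0 = Z.
  H_1: rank ker ∂_1 − rank ∂_2 = (3 − 2) − 0 = 1, and there is no ∂_2, so H_1 = Z.

(K is a triangulation of the circle S^1.)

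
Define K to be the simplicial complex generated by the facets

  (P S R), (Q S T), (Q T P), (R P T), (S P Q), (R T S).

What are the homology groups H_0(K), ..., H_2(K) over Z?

H_0 = Z,  H_1 = 0,  H_2 = Z.

We work with the vertex ordering P < Q < R < S < T. The simplices of K, each written with vertices in increasing order, are:

  0-simplices (5): P, Q, R, S, T
  1-simplices (9): PQ, PR, PS, PT, QS, QT, RS, RT, ST
  2-simplices (6): PQS, PQT, PRS, PRT, QST, RST

Hence C_0 ≅ Z^5, C_1 ≅ Z^9, C_2 ≅ Z^6.

The boundary map ∂_1: C_1 → C_0 sends each edge [p,q] (with p < q) to q − p. For instance
  ∂PQ = Q − P.
The 5×9 boundary matrix has rank 4 and Smith normal form diag(1,1,1,1).

∂_2: C_2 → C_1 sends each 2-simplex [p,q,r] to [q,r] − [p,r] + [p,q]. For instance
  ∂PQT = QT − PT + PQ,
  ∂PQS = QS − PS + PQ.
The resulting 9×6 matrix has rank 5, and its Smith normal form has invariant factors (1,1,1,1,1).

Now H_k = ker ∂_k / im ∂_{k+1}, so:

  H_0: rank C_0 − rank ∂_1 = 5 − 4 = 1, and the invariant factors of ∂_1 are all 1, so H_0 = Z.
  H_1: rank ker ∂_1 − rank ∂_2 = (9 − 4) − 5 = 0, and the invariant factors of ∂_2 are all 1, so H_1 = 0.
  H_2: rank ker ∂_2 − rank ∂_3 = (6 − 5) − 0 = 1, and there is no ∂_3, so H_2 = Z.

As a check, the Euler characteristic is 5 − 9 + 6 = 2, which agrees with 1 − 0 + 1 = 2.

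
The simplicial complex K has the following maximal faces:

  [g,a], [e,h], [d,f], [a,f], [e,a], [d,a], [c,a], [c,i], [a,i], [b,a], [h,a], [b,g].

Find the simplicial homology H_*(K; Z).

Fix the vertex order a < b < c < d < e < f < g < h < i and write every simplex with vertices in increasing order. Then dim K = 1 and the simplices of K are:

  0-simplices (9): a, b, c, d, e, f, g, h, i
  1-simplices (12): ab, ac, ad, ae, af, ag, ah, ai, bg, ci, df, eh

so the chain groups are C_0 ≅ Z^9, C_1 ≅ Z^12.

∂_1: C_1 → C_0 sends each edge [p,q] (with p < q) to q − p. For instance
  ∂eh = h − e.
The resulting 9×12 matrix has rank 8, and its Smith normal form has invariant factors (1,1,1,1,1,1,1,1).

Computing H_k = (kernel of ∂_k) / (image of ∂_{k+1}):

  H_0: rank C_0 − rank ∂_1 = 9 − 8 = 1, and the invariant factors of ∂_1 are all 1, so H_0 = Z.
  H_1: rank ker ∂_1 − rank ∂_2 = (12 − 8) − 0 = 4, and there is no ∂_2, so H_1 = Z^4.

(K is a triangulation of a wedge of 4 circles.)

H_0 = Z,  H_1 = Z^4.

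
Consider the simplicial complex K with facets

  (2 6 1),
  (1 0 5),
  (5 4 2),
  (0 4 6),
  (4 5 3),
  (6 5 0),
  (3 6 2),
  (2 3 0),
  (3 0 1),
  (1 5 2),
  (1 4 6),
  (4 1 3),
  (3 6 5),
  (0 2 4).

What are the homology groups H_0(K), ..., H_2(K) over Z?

H_0 = Z,  H_1 = Z^2,  H_2 = Z.

Take the total order 0 < 1 < 2 < 3 < 4 < 5 < 6 on the vertex set. Then K (dimension 2) consists of the simplices:

  0-simplices (7): [0], [1], [2], [3], [4], [5], [6]
  1-simplices (21): [0,1], [0,2], [0,3], [0,4], [0,5], [0,6], [1,2], [1,3], [1,4], [1,5], [1,6], [2,3], [2,4], [2,5], [2,6], [3,4], [3,5], [3,6], [4,5], [4,6], [5,6]
  2-simplices (14): [0,1,3], [0,1,5], [0,2,3], [0,2,4], [0,4,6], [0,5,6], [1,2,5], [1,2,6], [1,3,4], [1,4,6], [2,3,6], [2,4,5], [3,4,5], [3,5,6]

Hence C_0 ≅ Z^7, C_1 ≅ Z^21, C_2 ≅ Z^14.

The boundary map ∂_1: C_1 → C_0 is given by ∂[p,q] = [q] − [p]. For instance
  ∂[0,1] = [1] − [0].
The 7×21 boundary matrix has rank 6 and Smith normal form diag(1,1,1,1,1,1).

∂_2: C_2 → C_1 maps a triangle to the signed sum of its edges. For instance
  ∂[0,2,3] = [2,3] − [0,3] + [0,2],
  ∂[0,4,6] = [4,6] − [0,6] + [0,4].
As a 21×14 matrix over Z this has rank 13, with invariant factors (1,1,1,1,1,1,1,1,1,1,1,1,1).

Computing H_k = (kernel of ∂_k) / (image of ∂_{k+1}):

  H_0: rank C_0 − rank ∂_1 = 7 − 6 = 1, and the invariant factors of ∂_1 are all 1, so H_0 ≅ Z.
  H_1: rank ker ∂_1 − rank ∂_2 = (21 − 6) − 13 = 2, and the invariant factors of ∂_2 are all 1, so H_1 ≅ Z^2.
  H_2: rank ker ∂_2 − rank ∂_3 = (14 − 13) − 0 = 1, and there is no ∂_3, so H_2 ≅ Z.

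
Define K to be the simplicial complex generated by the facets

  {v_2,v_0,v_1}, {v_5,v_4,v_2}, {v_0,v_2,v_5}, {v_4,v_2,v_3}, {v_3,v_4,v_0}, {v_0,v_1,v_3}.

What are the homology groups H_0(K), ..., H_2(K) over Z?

K has 6 vertices, 12 edges, 6 triangles.
rank ∂_0 = 0, rank ∂_1 = 5 ⇒ b_0 = 6 − 0 − 5 = 1; all invariant factors of ∂_1 are 1 so no torsion. So H_0 ≅ Z.
rank ∂_1 = 5, rank ∂_2 = 6 ⇒ b_1 = 12 − 5 − 6 = 1; all invariant factors of ∂_2 are 1 so no torsion. So H_1 ≅ Z.
rank ∂_2 = 6, rank ∂_3 = 0 ⇒ b_2 = 6 − 6 − 0 = 0. So H_2 ≅ 0.

H_0 ≅ Z,  H_1 ≅ Z,  H_2 = 0.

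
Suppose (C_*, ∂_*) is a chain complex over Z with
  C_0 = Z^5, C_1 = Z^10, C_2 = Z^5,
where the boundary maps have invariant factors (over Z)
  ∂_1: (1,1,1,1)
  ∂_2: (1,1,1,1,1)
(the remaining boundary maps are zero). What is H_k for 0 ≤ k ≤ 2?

H_0: b_0 = 5 − 0 − 4 = 1; torsion from ∂_1 factors > 1: none. So H_0 ≅ Z.
H_1: b_1 = 10 − 4 − 5 = 1; torsion from ∂_2 factors > 1: none. So H_1 ≅ Z.
H_2: b_2 = 5 − 5 − 0 = 0; torsion from ∂_3 factors > 1: none. So H_2 ≅ 0.

H_0 ≅ Z,  H_1 ≅ Z,  H_2 = 0.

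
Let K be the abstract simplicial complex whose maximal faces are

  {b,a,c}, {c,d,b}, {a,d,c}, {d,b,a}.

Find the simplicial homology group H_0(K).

We work with the vertex ordering a < b < c < d. The simplices of K, each written with vertices in increasing order, are:

  0-simplices (4): a, b, c, d
  1-simplices (6): ab, ac, ad, bc, bd, cd
  2-simplices (4): abc, abd, acd, bcd

giving chain groups C_0 ≅ Z^4, C_1 ≅ Z^6, C_2 ≅ Z^4.

∂_1: C_1 → C_0 maps an edge to its endpoints' difference, ∂[p,q] = q − p. For instance
  ∂ab = b − a.
The resulting 4×6 matrix has rank 3, and its Smith normal form has invariant factors (1,1,1).

∂_2: C_2 → C_1 sends each 2-simplex [p,q,r] to [q,r] − [p,r] + [p,q]. For instance
  ∂bcd = cd − bd + bc,
  ∂abc = bc − ac + ab.
This gives a 6×4 integer matrix of rank 3; reducing to Smith normal form yields diagonal entries (1,1,1).

Now H_k = ker ∂_k / im ∂_{k+1}, so:

  H_0: rank C_0 − rank ∂_1 = 4 − 3 = 1, and the invariant factors of ∂_1 are all 1, so H_0 ≅ Z.

H_0 ≅ Z.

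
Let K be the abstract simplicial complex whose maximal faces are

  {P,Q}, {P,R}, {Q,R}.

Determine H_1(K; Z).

H_1 ≅ Z.

We work with the vertex ordering P < Q < R. The simplices of K, each written with vertices in increasing order, are:

  0-simplices (3): P, Q, R
  1-simplices (3): PQ, PR, QR

giving chain groups C_0 ≅ Z^3, C_1 ≅ Z^3.

Boundary ∂_1: C_1 → C_0 maps an edge to its endpoints' difference, ∂[p,q] = q − p. For instance
  ∂QR = R − Q.
As a 3×3 matrix over Z this has rank 2, with invariant factors (1,1).

Now H_k = ker ∂_k / im ∂_{k+1}, so:

  H_1: rank ker ∂_1 − rank ∂_2 = (3 − 2) − 0 = 1, and there is no ∂_2, so H_1 = Z.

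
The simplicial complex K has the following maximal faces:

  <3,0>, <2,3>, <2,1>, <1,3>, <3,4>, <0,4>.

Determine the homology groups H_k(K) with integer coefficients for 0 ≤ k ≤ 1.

Order the vertices as 0 < 1 < 2 < 3 < 4. Listing each simplex with vertices in this order, K has dimension 1 with simplices:

  0-simplices (5): [0], [1], [2], [3], [4]
  1-simplices (6): [0,3], [0,4], [1,2], [1,3], [2,3], [3,4]

so the chain groups are C_0 ≅ Z^5, C_1 ≅ Z^6.

Boundary ∂_1: C_1 → C_0 sends each edge [p,q] (with p < q) to q − p. For instance
  ∂[3,4] = [4] − [3].
The resulting 5×6 matrix has rank 4, and its Smith normal form has invariant factors (1,1,1,1).

Computing H_k = (kernel of ∂_k) / (image of ∂_{k+1}):

  H_0: rank C_0 − rank ∂_1 = 5 − 4 = 1, and the invariant factors of ∂_1 are all 1, so H_0 ≅ Z.
  H_1: rank ker ∂_1 − rank ∂_2 = (6 − 4) − 0 = 2, and there is no ∂_2, so H_1 ≅ Z^2.

As a check, the Euler characteristic is 5 − 6 = -1, which agrees with 1 − 2 = -1.

H_0 = Z,  H_1 = Z^2.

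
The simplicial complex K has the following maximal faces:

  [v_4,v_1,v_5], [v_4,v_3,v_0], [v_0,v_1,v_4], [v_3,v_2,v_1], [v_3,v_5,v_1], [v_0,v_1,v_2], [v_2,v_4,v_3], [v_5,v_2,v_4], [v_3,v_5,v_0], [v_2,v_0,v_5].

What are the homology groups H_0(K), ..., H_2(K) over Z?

H_0 ≅ Z,  H_1 ≅ Z/2Z,  H_2 = 0.

Fix the vertex order v_0 < v_1 < v_2 < v_3 < v_4 < v_5 and write every simplex with vertices in increasing order. Then dim K = 2 and the simplices of K are:

  0-simplices (6): [v_0], [v_1], [v_2], [v_3], [v_4], [v_5]
  1-simplices (15): (15 of them)
  2-simplices (10): [v_0,v_1,v_2], [v_0,v_1,v_4], [v_0,v_2,v_5], [v_0,v_3,v_4], [v_0,v_3,v_5], [v_1,v_2,v_3], [v_1,v_3,v_5], [v_1,v_4,v_5], [v_2,v_3,v_4], [v_2,v_4,v_5]

so the chain groups are C_0 ≅ Z^6, C_1 ≅ Z^15, C_2 ≅ Z^10.

Boundary ∂_1: C_1 → C_0 is given by ∂[p,q] = [q] − [p]. For instance
  ∂[v_2,v_5] = [v_5] − [v_2].
As a 6×15 matrix over Z this has rank 5, with invariant factors (1,1,1,1,1).

Boundary ∂_2: C_2 → C_1 acts by ∂[p,q,r] = [q,r] − [p,r] + [p,q]. For instance
  ∂[v_1,v_2,v_3] = [v_2,v_3] − [v_1,v_3] + [v_1,v_2],
  ∂[v_1,v_3,v_5] = [v_3,v_5] − [v_1,v_5] + [v_1,v_3].
The 15×10 boundary matrix has rank 10 and Smith normal form diag(1,1,1,1,1,1,1,1,1,2).

Computing H_k = (kernel of ∂_k) / (image of ∂_{k+1}):

  H_0: rank C_0 − rank ∂_1 = 6 − 5 = 1, and the invariant factors of ∂_1 are all 1, so H_0 = Z.
  H_1: rank ker ∂_1 − rank ∂_2 = (15 − 5) − 10 = 0, and ∂_2 has invariant factor 2 > 1, so H_1 = Z/2Z.
  H_2: rank ker ∂_2 − rank ∂_3 = (10 − 10) − 0 = 0, and there is no ∂_3, so H_2 = 0.

(K is a triangulation of the real projective plane RP^2.)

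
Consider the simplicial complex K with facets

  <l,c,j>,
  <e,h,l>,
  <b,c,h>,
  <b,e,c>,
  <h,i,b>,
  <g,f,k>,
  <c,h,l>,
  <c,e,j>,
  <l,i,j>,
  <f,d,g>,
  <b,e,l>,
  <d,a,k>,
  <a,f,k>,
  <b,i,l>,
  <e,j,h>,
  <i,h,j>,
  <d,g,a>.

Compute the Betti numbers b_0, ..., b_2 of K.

Order the vertices as a < b < c < d < e < f < g < h < i < j < k < l. Listing each simplex with vertices in this order, K has dimension 2 with simplices:

  0-simplices (12): a, b, c, d, e, f, g, h, i, j, k, l
  1-simplices (28): ad, af, ag, ak, bc, be, bh, bi, bl, ce, ch, cj, cl, df, dg, dk, eh, ej, el, fg, fk, gk, hi, hj, hl, ij, il, jl
  2-simplices (17): adg, adk, afk, bce, bch, bel, bhi, bil, cej, chl, cjl, dfg, ehj, ehl, fgk, hij, ijl

giving chain groups C_0 ≅ Z^12, C_1 ≅ Z^28, C_2 ≅ Z^17.

The boundary map ∂_1: C_1 → C_0 maps an edge to its endpoints' difference, ∂[p,q] = q − p. For instance
  ∂jl = l − j.
The 12×28 boundary matrix has rank 10 and Smith normal form diag(1,1,1,1,1,1,1,1,1,1).

Boundary ∂_2: C_2 → C_1 maps a triangle to the signed sum of its edges. For instance
  ∂dfg = fg − dg + df,
  ∂bil = il − bl + bi.
As a 28×17 matrix over Z this has rank 17, with invariant factors (1,1,1,1,1,1,1,1,1,1,1,1,1,1,1,1,2).

From H_k ≅ ker(∂_k) / im(∂_{k+1}) we obtain:

  H_0: rank C_0 − rank ∂_1 = 12 − 10 = 2, and the invariant factors of ∂_1 are all 1, so H_0 = Z^2.
  H_1: rank ker ∂_1 − rank ∂_2 = (28 − 10) − 17 = 1, and ∂_2 has invariant factor 2 > 1, so H_1 = Z ⊕ Z/2Z.
  H_2: rank ker ∂_2 − rank ∂_3 = (17 − 17) − 0 = 0, and there is no ∂_3, so H_2 = 0.

(K is a triangulation of the disjoint union of the Möbius band and the real projective plane RP^2.)

Hence the Betti numbers are b_0 = 2, b_1 = 1, b_2 = 0.

b_0 = 2, b_1 = 1, b_2 = 0.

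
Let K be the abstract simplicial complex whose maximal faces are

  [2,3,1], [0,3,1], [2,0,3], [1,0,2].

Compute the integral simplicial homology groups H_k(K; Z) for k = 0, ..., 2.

H_0 = Z,  H_1 = 0,  H_2 = Z.

We work with the vertex ordering 0 < 1 < 2 < 3. The simplices of K, each written with vertices in increasing order, are:

  0-simplices (4): [0], [1], [2], [3]
  1-simplices (6): [0,1], [0,2], [0,3], [1,2], [1,3], [2,3]
  2-simplices (4): [0,1,2], [0,1,3], [0,2,3], [1,2,3]

giving chain groups C_0 ≅ Z^4, C_1 ≅ Z^6, C_2 ≅ Z^4.

Boundary ∂_1: C_1 → C_0 maps an edge to its endpoints' difference, ∂[p,q] = q − p.
The 4×6 boundary matrix has rank 3 and Smith normal form diag(1,1,1).

∂_2: C_2 → C_1 sends each 2-simplex [p,q,r] to [q,r] − [p,r] + [p,q]. For instance
  ∂[0,2,3] = [2,3] − [0,3] + [0,2],
  ∂[0,1,3] = [1,3] − [0,3] + [0,1].
The resulting 6×4 matrix has rank 3, and its Smith normal form has invariant factors (1,1,1).

Computing H_k = (kernel of ∂_k) / (image of ∂_{k+1}):

  H_0: rank C_0 − rank ∂_1 = 4 − 3 = 1, and the invariant factors of ∂_1 are all 1, so H_0 = Z.
  H_1: rank ker ∂_1 − rank ∂_2 = (6 − 3) − 3 = 0, and the invariant factors of ∂_2 are all 1, so H_1 = 0.
  H_2: rank ker ∂_2 − rank ∂_3 = (4 − 3) − 0 = 1, and there is no ∂_3, so H_2 = Z.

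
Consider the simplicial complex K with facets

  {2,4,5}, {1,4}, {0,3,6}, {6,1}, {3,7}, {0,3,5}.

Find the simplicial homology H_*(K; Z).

H_0 = Z,  H_1 = Z,  H_2 = 0.

We work with the vertex ordering 0 < 1 < 2 < 3 < 4 < 5 < 6 < 7. The simplices of K, each written with vertices in increasing order, are:

  0-simplices (8): [0], [1], [2], [3], [4], [5], [6], [7]
  1-simplices (11): [0,3], [0,5], [0,6], [1,4], [1,6], [2,4], [2,5], [3,5], [3,6], [3,7], [4,5]
  2-simplices (3): [0,3,5], [0,3,6], [2,4,5]

so the chain groups are C_0 ≅ Z^8, C_1 ≅ Z^11, C_2 ≅ Z^3.

The boundary map ∂_1: C_1 → C_0 maps an edge to its endpoints' difference, ∂[p,q] = q − p.
As a 8×11 matrix over Z this has rank 7, with invariant factors (1,1,1,1,1,1,1).

The boundary map ∂_2: C_2 → C_1 maps a triangle to the signed sum of its edges. For instance
  ∂[0,3,6] = [3,6] − [0,6] + [0,3],
  ∂[2,4,5] = [4,5] − [2,5] + [2,4].
This gives a 11×3 integer matrix of rank 3; reducing to Smith normal form yields diagonal entries (1,1,1).

Computing H_k = (kernel of ∂_k) / (image of ∂_{k+1}):

  H_0: rank C_0 − rank ∂_1 = 8 − 7 = 1, and the invariant factors of ∂_1 are all 1, so H_0 = Z.
  H_1: rank ker ∂_1 − rank ∂_2 = (11 − 7) − 3 = 1, and the invariant factors of ∂_2 are all 1, so H_1 = Z.
  H_2: rank ker ∂_2 − rank ∂_3 = (3 − 3) − 0 = 0, and there is no ∂_3, so H_2 = 0.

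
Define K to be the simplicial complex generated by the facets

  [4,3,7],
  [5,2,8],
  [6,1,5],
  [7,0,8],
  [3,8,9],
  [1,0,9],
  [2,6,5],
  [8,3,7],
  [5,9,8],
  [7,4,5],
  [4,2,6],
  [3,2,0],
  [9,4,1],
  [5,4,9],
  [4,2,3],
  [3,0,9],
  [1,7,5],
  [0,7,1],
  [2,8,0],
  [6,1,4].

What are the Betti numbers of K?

Fix the vertex order 0 < 1 < 2 < 3 < 4 < 5 < 6 < 7 < 8 < 9 and write every simplex with vertices in increasing order. Then dim K = 2 and the simplices of K are:

  0-simplices (10): [0], [1], [2], [3], [4], [5], [6], [7], [8], [9]
  1-simplices (30): (30 of them)
  2-simplices (20): (20 of them)

giving chain groups C_0 ≅ Z^10, C_1 ≅ Z^30, C_2 ≅ Z^20.

Boundary ∂_1: C_1 → C_0 maps an edge to its endpoints' difference, ∂[p,q] = q − p. For instance
  ∂[5,9] = [9] − [5].
The 10×30 boundary matrix has rank 9 and Smith normal form diag(1,1,1,1,1,1,1,1,1).

∂_2: C_2 → C_1 sends each 2-simplex [p,q,r] to [q,r] − [p,r] + [p,q]. For instance
  ∂[0,7,8] = [7,8] − [0,8] + [0,7],
  ∂[0,1,7] = [1,7] − [0,7] + [0,1].
This gives a 30×20 integer matrix of rank 20; reducing to Smith normal form yields diagonal entries (1,1,1,1,1,1,1,1,1,1,1,1,1,1,1,1,1,1,1,2).

From H_k ≅ ker(∂_k) / im(∂_{k+1}) we obtain:

  H_0: rank C_0 − rank ∂_1 = 10 − 9 = 1, and the invariant factors of ∂_1 are all 1, so H_0 ≅ Z.
  H_1: rank ker ∂_1 − rank ∂_2 = (30 − 9) − 20 = 1, and ∂_2 has invariant factor 2 > 1, so H_1 ≅ Z ⊕ Z/2.
  H_2: rank ker ∂_2 − rank ∂_3 = (20 − 20) − 0 = 0, and there is no ∂_3, so H_2 ≅ 0.

Hence the Betti numbers are b_0 = 1, b_1 = 1, b_2 = 0.

b_0 = 1, b_1 = 1, b_2 = 0.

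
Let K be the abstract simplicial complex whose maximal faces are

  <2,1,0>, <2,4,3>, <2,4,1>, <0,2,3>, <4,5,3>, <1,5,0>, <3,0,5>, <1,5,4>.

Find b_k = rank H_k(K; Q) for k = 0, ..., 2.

b_0 = 1, b_1 = 0, b_2 = 1.

Take the total order 0 < 1 < 2 < 3 < 4 < 5 on the vertex set. Then K (dimension 2) consists of the simplices:

  0-simplices (6): [0], [1], [2], [3], [4], [5]
  1-simplices (12): [0,1], [0,2], [0,3], [0,5], [1,2], [1,4], [1,5], [2,3], [2,4], [3,4], [3,5], [4,5]
  2-simplices (8): [0,1,2], [0,1,5], [0,2,3], [0,3,5], [1,2,4], [1,4,5], [2,3,4], [3,4,5]

giving chain groups C_0 ≅ Z^6, C_1 ≅ Z^12, C_2 ≅ Z^8.

The boundary map ∂_1: C_1 → C_0 maps an edge to its endpoints' difference, ∂[p,q] = q − p. For instance
  ∂[0,3] = [3] − [0].
This gives a 6×12 integer matrix of rank 5; reducing to Smith normal form yields diagonal entries (1,1,1,1,1).

The boundary map ∂_2: C_2 → C_1 acts by ∂[p,q,r] = [q,r] − [p,r] + [p,q]. For instance
  ∂[1,2,4] = [2,4] − [1,4] + [1,2],
  ∂[0,2,3] = [2,3] − [0,3] + [0,2].
This gives a 12×8 integer matrix of rank 7; reducing to Smith normal form yields diagonal entries (1,1,1,1,1,1,1).

Reading off H_k = ker ∂_k / im ∂_{k+1}:

  H_0: rank C_0 − rank ∂_1 = 6 − 5 = 1, and the invariant factors of ∂_1 are all 1, so H_0 = Z.
  H_1: rank ker ∂_1 − rank ∂_2 = (12 − 5) − 7 = 0, and the invariant factors of ∂_2 are all 1, so H_1 = 0.
  H_2: rank ker ∂_2 − rank ∂_3 = (8 − 7) − 0 = 1, and there is no ∂_3, so H_2 = Z.

As a check, the Euler characteristic is 6 − 12 + 8 = 2, which agrees with 1 − 0 + 1 = 2.

Hence the Betti numbers are b_0 = 1, b_1 = 0, b_2 = 1.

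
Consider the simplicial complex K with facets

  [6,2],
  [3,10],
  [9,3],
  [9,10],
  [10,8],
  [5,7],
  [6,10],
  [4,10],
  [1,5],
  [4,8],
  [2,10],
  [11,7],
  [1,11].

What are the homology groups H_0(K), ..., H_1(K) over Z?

H_0 ≅ Z^2,  H_1 ≅ Z^4.

Fix the vertex order 1 < 2 < 3 < 4 < 5 < 6 < 7 < 8 < 9 < 10 < 11 and write every simplex with vertices in increasing order. Then dim K = 1 and the simplices of K are:

  0-simplices (11): [1], [2], [3], [4], [5], [6], [7], [8], [9], [10], [11]
  1-simplices (13): [1,5], [1,11], [2,6], [2,10], [3,9], [3,10], [4,8], [4,10], [5,7], [6,10], [7,11], [8,10], [9,10]

giving chain groups C_0 ≅ Z^11, C_1 ≅ Z^13.

Boundary ∂_1: C_1 → C_0 maps an edge to its endpoints' difference, ∂[p,q] = q − p.
As a 11×13 matrix over Z this has rank 9, with invariant factors (1,1,1,1,1,1,1,1,1).

Reading off H_k = ker ∂_k / im ∂_{k+1}:

  H_0: rank C_0 − rank ∂_1 = 11 − 9 = 2, and the invariant factors of ∂_1 are all 1, so H_0 ≅ Z^2.
  H_1: rank ker ∂_1 − rank ∂_2 = (13 − 9) − 0 = 4, and there is no ∂_2, so H_1 ≅ Z^4.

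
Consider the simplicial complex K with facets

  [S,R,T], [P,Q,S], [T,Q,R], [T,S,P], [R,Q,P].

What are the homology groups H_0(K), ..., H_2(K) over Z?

Fix the vertex order P < Q < R < S < T and write every simplex with vertices in increasing order. Then dim K = 2 and the simplices of K are:

  0-simplices (5): P, Q, R, S, T
  1-simplices (10): PQ, PR, PS, PT, QR, QS, QT, RS, RT, ST
  2-simplices (5): PQR, PQS, PST, QRT, RST

so the chain groups are C_0 ≅ Z^5, C_1 ≅ Z^10, C_2 ≅ Z^5.

∂_1: C_1 → C_0 maps an edge to its endpoints' difference, ∂[p,q] = q − p. For instance
  ∂QS = S − Q.
The 5×10 boundary matrix has rank 4 and Smith normal form diag(1,1,1,1).

Boundary ∂_2: C_2 → C_1 acts by ∂[p,q,r] = [q,r] − [p,r] + [p,q]. For instance
  ∂PQS = QS − PS + PQ,
  ∂QRT = RT − QT + QR.
As a 10×5 matrix over Z this has rank 5, with invariant factors (1,1,1,1,1).

Computing H_k = (kernel of ∂_k) / (image of ∂_{k+1}):

  H_0: rank C_0 − rank ∂_1 = 5 − 4 = 1, and the invariant factors of ∂_1 are all 1, so H_0 ≅ Z.
  H_1: rank ker ∂_1 − rank ∂_2 = (10 − 4) − 5 = 1, and the invariant factors of ∂_2 are all 1, so H_1 ≅ Z.
  H_2: rank ker ∂_2 − rank ∂_3 = (5 − 5) − 0 = 0, and there is no ∂_3, so H_2 ≅ 0.

H_0 = Z,  H_1 = Z,  H_2 = 0.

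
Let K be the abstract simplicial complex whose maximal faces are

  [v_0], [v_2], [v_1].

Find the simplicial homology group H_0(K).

Fix the vertex order v_0 < v_1 < v_2 and write every simplex with vertices in increasing order. Then dim K = 0 and the simplices of K are:

  0-simplices (3): [v_0], [v_1], [v_2]

so the chain groups are C_0 ≅ Z^3.

Reading off H_k = ker ∂_k / im ∂_{k+1}:

  H_0: rank C_0 − rank ∂_1 = 3 − 0 = 3, and there is no ∂_1, so H_0 = Z^3.

(K is a triangulation of a set of 3 points.)

H_0 = Z^3.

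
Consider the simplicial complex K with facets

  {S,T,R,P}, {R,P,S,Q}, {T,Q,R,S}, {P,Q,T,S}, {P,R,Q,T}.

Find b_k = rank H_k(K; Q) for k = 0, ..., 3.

b_0 = 1, b_1 = 0, b_2 = 0, b_3 = 1.

Order the vertices as P < Q < R < S < T. Listing each simplex with vertices in this order, K has dimension 3 with simplices:

  0-simplices (5): P, Q, R, S, T
  1-simplices (10): PQ, PR, PS, PT, QR, QS, QT, RS, RT, ST
  2-simplices (10): PQR, PQS, PQT, PRS, PRT, PST, QRS, QRT, QST, RST
  3-simplices (5): PQRS, PQRT, PQST, PRST, QRST

so the chain groups are C_0 ≅ Z^5, C_1 ≅ Z^10, C_2 ≅ Z^10, C_3 ≅ Z^5.

The boundary map ∂_1: C_1 → C_0 is given by ∂[p,q] = [q] − [p].
The 5×10 boundary matrix has rank 4 and Smith normal form diag(1,1,1,1).

The boundary map ∂_2: C_2 → C_1 acts by ∂[p,q,r] = [q,r] − [p,r] + [p,q]. For instance
  ∂PST = ST − PT + PS,
  ∂PRS = RS − PS + PR.
The 10×10 boundary matrix has rank 6 and Smith normal form diag(1,1,1,1,1,1).

Boundary ∂_3: C_3 → C_2 sends each 3-simplex σ to the alternating sum Σ_i (−1)^i (σ with its i-th vertex removed). For instance
  ∂PRST = RST − PST + PRT − PRS,
  ∂QRST = RST − QST + QRT − QRS.
This gives a 10×5 integer matrix of rank 4; reducing to Smith normal form yields diagonal entries (1,1,1,1).

Now H_k = ker ∂_k / im ∂_{k+1}, so:

  H_0: rank C_0 − rank ∂_1 = 5 − 4 = 1, and the invariant factors of ∂_1 are all 1, so H_0 = Z.
  H_1: rank ker ∂_1 − rank ∂_2 = (10 − 4) − 6 = 0, and the invariant factors of ∂_2 are all 1, so H_1 = 0.
  H_2: rank ker ∂_2 − rank ∂_3 = (10 − 6) − 4 = 0, and the invariant factors of ∂_3 are all 1, so H_2 = 0.
  H_3: rank ker ∂_3 − rank ∂_4 = (5 − 4) − 0 = 1, and there is no ∂_4, so H_3 = Z.

As a check, the Euler characteristic is 5 − 10 + 10 − 5 = 0, which agrees with 1 − 0 + 0 − 1 = 0.
(K is a triangulation of the 3-sphere S^3.)

Hence the Betti numbers are b_0 = 1, b_1 = 0, b_2 = 0, b_3 = 1.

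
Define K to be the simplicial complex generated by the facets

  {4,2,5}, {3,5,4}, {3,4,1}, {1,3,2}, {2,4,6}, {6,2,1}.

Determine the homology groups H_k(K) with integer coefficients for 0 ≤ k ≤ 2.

Take the total order 1 < 2 < 3 < 4 < 5 < 6 on the vertex set. Then K (dimension 2) consists of the simplices:

  0-simplices (6): [1], [2], [3], [4], [5], [6]
  1-simplices (12): [1,2], [1,3], [1,4], [1,6], [2,3], [2,4], [2,5], [2,6], [3,4], [3,5], [4,5], [4,6]
  2-simplices (6): [1,2,3], [1,2,6], [1,3,4], [2,4,5], [2,4,6], [3,4,5]

so the chain groups are C_0 ≅ Z^6, C_1 ≅ Z^12, C_2 ≅ Z^6.

∂_1: C_1 → C_0 sends each edge [p,q] (with p < q) to q − p. For instance
  ∂[4,5] = [5] − [4].
The 6×12 boundary matrix has rank 5 and Smith normal form diag(1,1,1,1,1).

Boundary ∂_2: C_2 → C_1 sends each 2-simplex [p,q,r] to [q,r] − [p,r] + [p,q]. For instance
  ∂[2,4,6] = [4,6] − [2,6] + [2,4],
  ∂[1,3,4] = [3,4] − [1,4] + [1,3].
The resulting 12×6 matrix has rank 6, and its Smith normal form has invariant factors (1,1,1,1,1,1).

Now H_k = ker ∂_k / im ∂_{k+1}, so:

  H_0: rank C_0 − rank ∂_1 = 6 − 5 = 1, and the invariant factors of ∂_1 are all 1, so H_0 = Z.
  H_1: rank ker ∂_1 − rank ∂_2 = (12 − 5) − 6 = 1, and the invariant factors of ∂_2 are all 1, so H_1 = Z.
  H_2: rank ker ∂_2 − rank ∂_3 = (6 − 6) − 0 = 0, and there is no ∂_3, so H_2 = 0.

As a check, the Euler characteristic is 6 − 12 + 6 = 0, which agrees with 1 − 1 + 0 = 0.
(K is a triangulation of the cylinder S^1 x I.)

H_0 = Z,  H_1 = Z,  H_2 = 0.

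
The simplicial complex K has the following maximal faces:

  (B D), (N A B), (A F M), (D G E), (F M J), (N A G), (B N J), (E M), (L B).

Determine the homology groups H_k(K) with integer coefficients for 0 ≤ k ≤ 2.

Take the total order A < B < D < E < F < G < J < L < M < N on the vertex set. Then K (dimension 2) consists of the simplices:

  0-simplices (10): A, B, D, E, F, G, J, L, M, N
  1-simplices (18): AB, AF, AG, AM, AN, BD, BJ, BL, BN, DE, DG, EG, EM, FJ, FM, GN, JM, JN
  2-simplices (6): ABN, AFM, AGN, BJN, DEG, FJM

so the chain groups are C_0 ≅ Z^10, C_1 ≅ Z^18, C_2 ≅ Z^6.

∂_1: C_1 → C_0 is given by ∂[p,q] = [q] − [p].
This gives a 10×18 integer matrix of rank 9; reducing to Smith normal form yields diagonal entries (1,1,1,1,1,1,1,1,1).

∂_2: C_2 → C_1 maps a triangle to the signed sum of its edges. For instance
  ∂AFM = FM − AM + AF,
  ∂AGN = GN − AN + AG.
The resulting 18×6 matrix has rank 6, and its Smith normal form has invariant factors (1,1,1,1,1,1).

Computing H_k = (kernel of ∂_k) / (image of ∂_{k+1}):

  H_0: rank C_0 − rank ∂_1 = 10 − 9 = 1, and the invariant factors of ∂_1 are all 1, so H_0 ≅ Z.
  H_1: rank ker ∂_1 − rank ∂_2 = (18 − 9) − 6 = 3, and the invariant factors of ∂_2 are all 1, so H_1 ≅ Z^3.
  H_2: rank ker ∂_2 − rank ∂_3 = (6 − 6) − 0 = 0, and there is no ∂_3, so H_2 ≅ 0.

H_0 = Z,  H_1 = Z^3,  H_2 = 0.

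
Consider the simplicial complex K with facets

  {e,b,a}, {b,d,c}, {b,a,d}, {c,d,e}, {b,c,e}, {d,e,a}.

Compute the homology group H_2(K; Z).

Order the vertices as a < b < c < d < e. Listing each simplex with vertices in this order, K has dimension 2 with simplices:

  0-simplices (5): a, b, c, d, e
  1-simplices (9): ab, ad, ae, bc, bd, be, cd, ce, de
  2-simplices (6): abd, abe, ade, bcd, bce, cde

giving chain groups C_0 ≅ Z^5, C_1 ≅ Z^9, C_2 ≅ Z^6.

The boundary map ∂_1: C_1 → C_0 sends each edge [p,q] (with p < q) to q − p.
The 5×9 boundary matrix has rank 4 and Smith normal form diag(1,1,1,1).

The boundary map ∂_2: C_2 → C_1 acts by ∂[p,q,r] = [q,r] − [p,r] + [p,q]. For instance
  ∂abe = be − ae + ab,
  ∂bcd = cd − bd + bc.
This gives a 9×6 integer matrix of rank 5; reducing to Smith normal form yields diagonal entries (1,1,1,1,1).

From H_k ≅ ker(∂_k) / im(∂_{k+1}) we obtain:

  H_2: rank ker ∂_2 − rank ∂_3 = (6 − 5) − 0 = 1, and there is no ∂_3, so H_2 ≅ Z.

(K is a triangulation of the 2-sphere S^2.)

H_2 ≅ Z.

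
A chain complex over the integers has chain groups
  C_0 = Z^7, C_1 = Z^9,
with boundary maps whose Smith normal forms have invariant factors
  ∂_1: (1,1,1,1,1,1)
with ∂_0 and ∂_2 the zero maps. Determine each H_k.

H_0 ≅ Z,  H_1 ≅ Z^3.

H_0: b_0 = 7 − 0 − 6 = 1; torsion from ∂_1 factors > 1: none. So H_0 ≅ Z.
H_1: b_1 = 9 − 6 − 0 = 3; torsion from ∂_2 factors > 1: none. So H_1 ≅ Z^3.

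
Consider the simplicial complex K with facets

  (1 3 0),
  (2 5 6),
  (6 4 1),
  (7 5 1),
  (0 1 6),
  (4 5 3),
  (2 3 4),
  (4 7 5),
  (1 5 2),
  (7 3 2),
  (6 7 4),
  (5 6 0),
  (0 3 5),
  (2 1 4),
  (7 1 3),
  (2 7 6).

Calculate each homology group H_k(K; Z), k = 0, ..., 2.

Order the vertices as 0 < 1 < 2 < 3 < 4 < 5 < 6 < 7. Listing each simplex with vertices in this order, K has dimension 2 with simplices:

  0-simplices (8): [0], [1], [2], [3], [4], [5], [6], [7]
  1-simplices (24): (24 of them)
  2-simplices (16): [0,1,3], [0,1,6], [0,3,5], [0,5,6], [1,2,4], [1,2,5], [1,3,7], [1,4,6], [1,5,7], [2,3,4], [2,3,7], [2,5,6], [2,6,7], [3,4,5], [4,5,7], [4,6,7]

Hence C_0 ≅ Z^8, C_1 ≅ Z^24, C_2 ≅ Z^16.

The boundary map ∂_1: C_1 → C_0 is given by ∂[p,q] = [q] − [p]. For instance
  ∂[0,6] = [6] − [0].
The 8×24 boundary matrix has rank 7 and Smith normal form diag(1,1,1,1,1,1,1).

The boundary map ∂_2: C_2 → C_1 sends each 2-simplex [p,q,r] to [q,r] − [p,r] + [p,q]. For instance
  ∂[0,1,6] = [1,6] − [0,6] + [0,1],
  ∂[2,6,7] = [6,7] − [2,7] + [2,6].
The 24×16 boundary matrix has rank 15 and Smith normal form diag(1,1,1,1,1,1,1,1,1,1,1,1,1,1,1).

From H_k ≅ ker(∂_k) / im(∂_{k+1}) we obtain:

  H_0: rank C_0 − rank ∂_1 = 8 − 7 = 1, and the invariant factors of ∂_1 are all 1, so H_0 ≅ Z.
  H_1: rank ker ∂_1 − rank ∂_2 = (24 − 7) − 15 = 2, and the invariant factors of ∂_2 are all 1, so H_1 ≅ Z^2.
  H_2: rank ker ∂_2 − rank ∂_3 = (16 − 15) − 0 = 1, and there is no ∂_3, so H_2 ≅ Z.

As a check, the Euler characteristic is 8 − 24 + 16 = 0, which agrees with 1 − 2 + 1 = 0.

H_0 = Z,  H_1 = Z^2,  H_2 = Z.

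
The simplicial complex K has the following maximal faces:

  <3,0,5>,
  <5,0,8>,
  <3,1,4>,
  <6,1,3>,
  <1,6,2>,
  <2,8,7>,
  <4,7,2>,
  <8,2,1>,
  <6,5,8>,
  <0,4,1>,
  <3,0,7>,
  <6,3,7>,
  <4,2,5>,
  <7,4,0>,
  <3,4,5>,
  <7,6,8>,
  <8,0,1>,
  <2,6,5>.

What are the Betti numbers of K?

We work with the vertex ordering 0 < 1 < 2 < 3 < 4 < 5 < 6 < 7 < 8. The simplices of K, each written with vertices in increasing order, are:

  0-simplices (9): [0], [1], [2], [3], [4], [5], [6], [7], [8]
  1-simplices (27): (27 of them)
  2-simplices (18): [0,1,4], [0,1,8], [0,3,5], [0,3,7], [0,4,7], [0,5,8], [1,2,6], [1,2,8], [1,3,4], [1,3,6], [2,4,5], [2,4,7], [2,5,6], [2,7,8], [3,4,5], [3,6,7], [5,6,8], [6,7,8]

giving chain groups C_0 ≅ Z^9, C_1 ≅ Z^27, C_2 ≅ Z^18.

∂_1: C_1 → C_0 sends each edge [p,q] (with p < q) to q − p. For instance
  ∂[0,3] = [3] − [0].
The resulting 9×27 matrix has rank 8, and its Smith normal form has invariant factors (1,1,1,1,1,1,1,1).

Boundary ∂_2: C_2 → C_1 maps a triangle to the signed sum of its edges. For instance
  ∂[0,3,5] = [3,5] − [0,5] + [0,3],
  ∂[2,4,7] = [4,7] − [2,7] + [2,4].
The 27×18 boundary matrix has rank 18 and Smith normal form diag(1,1,1,1,1,1,1,1,1,1,1,1,1,1,1,1,1,2).

From H_k ≅ ker(∂_k) / im(∂_{k+1}) we obtain:

  H_0: rank C_0 − rank ∂_1 = 9 − 8 = 1, and the invariant factors of ∂_1 are all 1, so H_0 = Z.
  H_1: rank ker ∂_1 − rank ∂_2 = (27 − 8) − 18 = 1, and ∂_2 has invariant factor 2 > 1, so H_1 = Z ⊕ Z_2.
  H_2: rank ker ∂_2 − rank ∂_3 = (18 − 18) − 0 = 0, and there is no ∂_3, so H_2 = 0.

(K is a triangulation of the Klein bottle.)

Hence the Betti numbers are b_0 = 1, b_1 = 1, b_2 = 0.

b_0 = 1, b_1 = 1, b_2 = 0.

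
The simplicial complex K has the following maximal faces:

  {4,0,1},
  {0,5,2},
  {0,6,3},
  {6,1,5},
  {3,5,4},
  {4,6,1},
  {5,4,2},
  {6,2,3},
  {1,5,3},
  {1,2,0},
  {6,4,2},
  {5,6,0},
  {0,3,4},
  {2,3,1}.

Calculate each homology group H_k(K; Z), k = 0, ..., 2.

Order the vertices as 0 < 1 < 2 < 3 < 4 < 5 < 6. Listing each simplex with vertices in this order, K has dimension 2 with simplices:

  0-simplices (7): [0], [1], [2], [3], [4], [5], [6]
  1-simplices (21): [0,1], [0,2], [0,3], [0,4], [0,5], [0,6], [1,2], [1,3], [1,4], [1,5], [1,6], [2,3], [2,4], [2,5], [2,6], [3,4], [3,5], [3,6], [4,5], [4,6], [5,6]
  2-simplices (14): [0,1,2], [0,1,4], [0,2,5], [0,3,4], [0,3,6], [0,5,6], [1,2,3], [1,3,5], [1,4,6], [1,5,6], [2,3,6], [2,4,5], [2,4,6], [3,4,5]

so the chain groups are C_0 ≅ Z^7, C_1 ≅ Z^21, C_2 ≅ Z^14.

The boundary map ∂_1: C_1 → C_0 is given by ∂[p,q] = [q] − [p].
The 7×21 boundary matrix has rank 6 and Smith normal form diag(1,1,1,1,1,1).

The boundary map ∂_2: C_2 → C_1 acts by ∂[p,q,r] = [q,r] − [p,r] + [p,q]. For instance
  ∂[0,1,4] = [1,4] − [0,4] + [0,1],
  ∂[2,3,6] = [3,6] − [2,6] + [2,3].
As a 21×14 matrix over Z this has rank 13, with invariant factors (1,1,1,1,1,1,1,1,1,1,1,1,1).

Reading off H_k = ker ∂_k / im ∂_{k+1}:

  H_0: rank C_0 − rank ∂_1 = 7 − 6 = 1, and the invariant factors of ∂_1 are all 1, so H_0 = Z.
  H_1: rank ker ∂_1 − rank ∂_2 = (21 − 6) − 13 = 2, and the invariant factors of ∂_2 are all 1, so H_1 = Z^2.
  H_2: rank ker ∂_2 − rank ∂_3 = (14 − 13) − 0 = 1, and there is no ∂_3, so H_2 = Z.

(K is a triangulation of the torus T^2.)

H_0 = Z,  H_1 = Z^2,  H_2 = Z.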